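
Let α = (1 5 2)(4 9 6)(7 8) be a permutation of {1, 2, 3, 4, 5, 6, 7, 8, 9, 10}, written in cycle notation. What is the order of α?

6

The disjoint cycles have lengths 3, 3, 2, 1, 1.
Since disjoint cycles commute, ord(α) = lcm(3, 3, 2) = 6.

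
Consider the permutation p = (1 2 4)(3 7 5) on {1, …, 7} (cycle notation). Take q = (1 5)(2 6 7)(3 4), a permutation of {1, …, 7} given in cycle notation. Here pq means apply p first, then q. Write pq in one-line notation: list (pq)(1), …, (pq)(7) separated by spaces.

6 3 2 5 4 7 1

Chase each element through p then q: 1 → 2 → 6; 2 → 4 → 3; 3 → 7 → 2; 4 → 1 → 5; 5 → 3 → 4; 6 → 6 → 7; 7 → 5 → 1.
So pq in one-line form is 6 3 2 5 4 7 1.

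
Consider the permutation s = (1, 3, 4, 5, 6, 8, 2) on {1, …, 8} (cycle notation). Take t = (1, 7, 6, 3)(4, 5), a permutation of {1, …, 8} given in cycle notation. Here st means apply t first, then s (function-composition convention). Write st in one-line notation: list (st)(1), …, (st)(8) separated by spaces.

7 1 3 6 5 4 8 2

(st)(x) = s(t(x)). Computing each image: s(t(1)) = s(7) = 7, s(t(2)) = s(2) = 1, s(t(3)) = s(1) = 3, s(t(4)) = s(5) = 6, s(t(5)) = s(4) = 5, s(t(6)) = s(3) = 4, s(t(7)) = s(6) = 8, s(t(8)) = s(8) = 2.
Hence st = [7 1 3 6 5 4 8 2].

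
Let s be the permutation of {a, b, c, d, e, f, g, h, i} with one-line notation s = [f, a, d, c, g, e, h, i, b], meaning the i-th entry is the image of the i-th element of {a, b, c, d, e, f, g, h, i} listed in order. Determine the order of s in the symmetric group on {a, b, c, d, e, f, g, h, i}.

14

Decomposing into disjoint cycles gives cycle lengths 7, 2.
The order of s is the least common multiple of its cycle lengths: lcm(7, 2) = 14.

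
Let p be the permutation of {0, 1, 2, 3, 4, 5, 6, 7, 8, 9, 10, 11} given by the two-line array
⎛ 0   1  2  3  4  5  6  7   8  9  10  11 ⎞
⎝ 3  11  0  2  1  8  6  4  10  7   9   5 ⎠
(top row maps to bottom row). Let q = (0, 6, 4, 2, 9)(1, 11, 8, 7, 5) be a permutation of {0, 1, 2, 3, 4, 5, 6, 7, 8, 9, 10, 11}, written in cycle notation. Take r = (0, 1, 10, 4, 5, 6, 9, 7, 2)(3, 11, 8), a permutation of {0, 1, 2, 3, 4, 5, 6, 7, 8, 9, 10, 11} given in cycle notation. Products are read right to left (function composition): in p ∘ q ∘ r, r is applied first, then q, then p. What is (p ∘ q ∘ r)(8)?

Apply the permutations in order: r(8) = 3, then q(3) = 3, then p(3) = 2. So (p ∘ q ∘ r)(8) = 2.

2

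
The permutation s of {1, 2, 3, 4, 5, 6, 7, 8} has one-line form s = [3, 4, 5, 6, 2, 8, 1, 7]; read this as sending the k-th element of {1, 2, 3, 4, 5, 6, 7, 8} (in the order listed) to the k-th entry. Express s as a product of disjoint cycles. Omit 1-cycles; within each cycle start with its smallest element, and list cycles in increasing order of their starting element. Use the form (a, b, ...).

Iterating s from 1 gives 1 → 3 → 5 → 2 → 4 → 6 → 8 → 7 → 1; that is the 8-cycle (1, 3, 5, 2, 4, 6, 8, 7).
Continuing from each remaining unvisited element yields (1, 3, 5, 2, 4, 6, 8, 7).

(1, 3, 5, 2, 4, 6, 8, 7)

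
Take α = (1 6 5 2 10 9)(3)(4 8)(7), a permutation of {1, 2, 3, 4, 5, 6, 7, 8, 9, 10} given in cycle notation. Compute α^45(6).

6 lies in the 6-cycle (1 6 5 2 10 9).
Powers repeat with period 6 on this cycle, and 45 mod 6 = 3, so α^45(6) = α^3(6).
Advancing 3 steps from 6: 6 → 5 → 2 → 10.

10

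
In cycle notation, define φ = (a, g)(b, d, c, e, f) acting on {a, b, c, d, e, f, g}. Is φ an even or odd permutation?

The cycle lengths are 5, 2.
A cycle of length ℓ contributes ℓ−1 transpositions, so φ is a product of 4 + 1 = 5 transpositions — odd.

odd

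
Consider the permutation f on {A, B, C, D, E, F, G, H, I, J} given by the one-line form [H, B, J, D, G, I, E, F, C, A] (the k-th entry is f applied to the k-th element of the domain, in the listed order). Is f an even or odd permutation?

In disjoint-cycle form the cycle lengths are 6, 2, 1, 1.
A cycle is odd iff its length is even; f has 2 even-length cycles, so sgn(f) = (−1)^2 and f is even.

even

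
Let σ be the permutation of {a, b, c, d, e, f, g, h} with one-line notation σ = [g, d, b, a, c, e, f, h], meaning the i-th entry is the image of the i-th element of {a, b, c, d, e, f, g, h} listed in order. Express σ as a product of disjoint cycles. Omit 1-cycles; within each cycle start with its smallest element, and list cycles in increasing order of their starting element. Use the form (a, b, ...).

Start at a and follow images: a → g → f → e → c → b → d → a, giving the cycle (a, g, f, e, c, b, d).
Continuing from each remaining unvisited element yields (a, g, f, e, c, b, d).

(a, g, f, e, c, b, d)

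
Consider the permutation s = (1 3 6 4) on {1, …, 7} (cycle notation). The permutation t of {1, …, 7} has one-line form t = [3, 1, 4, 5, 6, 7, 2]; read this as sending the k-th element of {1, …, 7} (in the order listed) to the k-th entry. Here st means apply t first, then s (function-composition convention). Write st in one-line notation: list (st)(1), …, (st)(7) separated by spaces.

6 3 1 5 4 7 2

(st)(x) = s(t(x)). Computing each image: s(t(1)) = s(3) = 6, s(t(2)) = s(1) = 3, s(t(3)) = s(4) = 1, s(t(4)) = s(5) = 5, s(t(5)) = s(6) = 4, s(t(6)) = s(7) = 7, s(t(7)) = s(2) = 2.
Hence st = [6 3 1 5 4 7 2].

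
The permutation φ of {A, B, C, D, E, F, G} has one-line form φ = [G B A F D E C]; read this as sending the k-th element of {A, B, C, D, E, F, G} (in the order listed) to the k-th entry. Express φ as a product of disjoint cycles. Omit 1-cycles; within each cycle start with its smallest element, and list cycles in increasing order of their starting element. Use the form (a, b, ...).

Iterating φ from A gives A → G → C → A; that is the 3-cycle (A, G, C).
Repeating from the next unused element and collecting all non-trivial cycles gives (A, G, C)(D, F, E).

(A, G, C)(D, F, E)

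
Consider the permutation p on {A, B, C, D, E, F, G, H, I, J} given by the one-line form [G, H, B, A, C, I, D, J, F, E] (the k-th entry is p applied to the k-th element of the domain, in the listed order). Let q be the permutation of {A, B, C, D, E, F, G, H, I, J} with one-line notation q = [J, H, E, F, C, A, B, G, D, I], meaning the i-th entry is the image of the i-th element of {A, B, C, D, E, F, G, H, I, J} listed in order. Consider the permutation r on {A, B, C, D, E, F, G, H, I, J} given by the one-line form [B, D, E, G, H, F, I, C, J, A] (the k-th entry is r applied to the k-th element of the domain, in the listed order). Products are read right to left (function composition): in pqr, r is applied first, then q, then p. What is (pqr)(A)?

J

(pqr)(A) = p(q(r(A))). r(A) = B, then q(B) = H, then p(H) = J, so the result is J.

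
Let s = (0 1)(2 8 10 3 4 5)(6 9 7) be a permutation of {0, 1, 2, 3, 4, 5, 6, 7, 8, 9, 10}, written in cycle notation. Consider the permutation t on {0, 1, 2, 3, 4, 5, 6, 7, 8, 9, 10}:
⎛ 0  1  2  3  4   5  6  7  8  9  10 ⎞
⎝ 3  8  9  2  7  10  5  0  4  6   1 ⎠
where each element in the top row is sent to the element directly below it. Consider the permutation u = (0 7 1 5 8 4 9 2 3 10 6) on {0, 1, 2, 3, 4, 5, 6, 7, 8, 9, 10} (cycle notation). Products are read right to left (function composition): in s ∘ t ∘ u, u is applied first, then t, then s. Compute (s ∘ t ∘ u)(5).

(s ∘ t ∘ u)(5) = s(t(u(5))). u(5) = 8, then t(8) = 4, then s(4) = 5, so the result is 5.

5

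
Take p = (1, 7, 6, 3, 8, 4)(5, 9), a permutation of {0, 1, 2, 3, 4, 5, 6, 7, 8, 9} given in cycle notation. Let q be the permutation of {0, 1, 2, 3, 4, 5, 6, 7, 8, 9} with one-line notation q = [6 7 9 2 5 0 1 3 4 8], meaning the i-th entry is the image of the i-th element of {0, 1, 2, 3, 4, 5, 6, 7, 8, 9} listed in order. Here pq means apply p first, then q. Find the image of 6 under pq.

(pq)(6) = q(p(6)). p(6) = 3, then q(3) = 2. So (pq)(6) = 2.

2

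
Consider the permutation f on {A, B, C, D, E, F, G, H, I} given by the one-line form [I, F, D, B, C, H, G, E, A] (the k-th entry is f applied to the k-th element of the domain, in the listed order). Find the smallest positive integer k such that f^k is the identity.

6

Writing f as disjoint cycles, the cycle lengths are 6, 2, 1.
Since disjoint cycles commute, ord(f) = lcm(6, 2) = 6.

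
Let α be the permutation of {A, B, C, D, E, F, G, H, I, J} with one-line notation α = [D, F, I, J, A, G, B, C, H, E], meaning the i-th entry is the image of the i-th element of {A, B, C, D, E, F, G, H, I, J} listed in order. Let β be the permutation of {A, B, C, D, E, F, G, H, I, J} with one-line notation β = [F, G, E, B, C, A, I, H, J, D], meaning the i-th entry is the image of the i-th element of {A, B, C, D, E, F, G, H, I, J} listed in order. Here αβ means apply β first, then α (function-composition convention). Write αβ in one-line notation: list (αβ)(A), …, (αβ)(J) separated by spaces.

For each element, apply β then α: A → F → G; B → G → B; C → E → A; D → B → F; E → C → I; F → A → D; G → I → H; H → H → C; I → J → E; J → D → J.
Collecting the images, αβ = [G B A F I D H C E J].

G B A F I D H C E J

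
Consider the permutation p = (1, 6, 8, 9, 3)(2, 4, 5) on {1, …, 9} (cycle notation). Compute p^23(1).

9

1 lies in the 5-cycle (1, 6, 8, 9, 3).
Powers repeat with period 5 on this cycle, and 23 mod 5 = 3, so p^23(1) = p^3(1).
Stepping 3 places around the cycle: 1 → 6 → 8 → 9.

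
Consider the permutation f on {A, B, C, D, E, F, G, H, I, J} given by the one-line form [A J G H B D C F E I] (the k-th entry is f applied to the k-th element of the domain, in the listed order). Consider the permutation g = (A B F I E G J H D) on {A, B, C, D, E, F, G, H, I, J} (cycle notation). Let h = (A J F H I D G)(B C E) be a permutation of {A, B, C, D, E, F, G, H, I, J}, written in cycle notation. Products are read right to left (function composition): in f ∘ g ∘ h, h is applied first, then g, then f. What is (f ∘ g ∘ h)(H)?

B

(f ∘ g ∘ h)(H) = f(g(h(H))). h(H) = I, then g(I) = E, then f(E) = B, so the result is B.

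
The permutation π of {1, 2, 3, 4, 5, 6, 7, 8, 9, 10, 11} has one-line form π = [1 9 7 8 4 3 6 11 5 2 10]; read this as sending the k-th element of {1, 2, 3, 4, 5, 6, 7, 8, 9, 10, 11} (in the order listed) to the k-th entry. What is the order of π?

21

Writing π as disjoint cycles, the cycle lengths are 7, 3, 1.
The order is lcm(7, 3) = 21.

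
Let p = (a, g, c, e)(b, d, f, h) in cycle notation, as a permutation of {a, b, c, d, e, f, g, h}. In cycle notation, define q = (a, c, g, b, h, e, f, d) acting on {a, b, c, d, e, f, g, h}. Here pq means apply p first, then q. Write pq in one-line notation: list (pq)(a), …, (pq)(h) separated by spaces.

b a f d c e g h

(pq)(x) = q(p(x)). Computing each image: q(p(a)) = q(g) = b, q(p(b)) = q(d) = a, q(p(c)) = q(e) = f, q(p(d)) = q(f) = d, q(p(e)) = q(a) = c, q(p(f)) = q(h) = e, q(p(g)) = q(c) = g, q(p(h)) = q(b) = h.
Hence pq = [b a f d c e g h].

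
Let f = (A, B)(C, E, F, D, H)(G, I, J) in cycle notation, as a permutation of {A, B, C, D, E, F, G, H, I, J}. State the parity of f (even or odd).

odd

The cycle lengths are 5, 3, 2.
A cycle is odd iff its length is even; f has 1 even-length cycle, so sgn(f) = (−1)^1 and f is odd.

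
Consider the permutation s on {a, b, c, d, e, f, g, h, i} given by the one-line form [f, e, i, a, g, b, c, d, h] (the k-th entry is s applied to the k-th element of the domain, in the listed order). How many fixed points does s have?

No element satisfies s(x) = x, so there are 0 fixed points.

0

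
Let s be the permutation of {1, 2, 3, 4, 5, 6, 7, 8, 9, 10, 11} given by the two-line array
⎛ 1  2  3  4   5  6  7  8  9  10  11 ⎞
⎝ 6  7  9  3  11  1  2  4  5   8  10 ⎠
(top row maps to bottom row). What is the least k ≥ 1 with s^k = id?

14

The disjoint-cycle form of s has cycle lengths 7, 2, 2.
The order of s is the least common multiple of its cycle lengths: lcm(7, 2, 2) = 14.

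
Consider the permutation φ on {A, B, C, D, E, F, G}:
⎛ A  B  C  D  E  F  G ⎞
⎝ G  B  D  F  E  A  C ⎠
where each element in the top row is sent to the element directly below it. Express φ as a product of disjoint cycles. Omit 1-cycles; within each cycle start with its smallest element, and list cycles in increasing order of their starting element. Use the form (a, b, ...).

(A, G, C, D, F)

From A: A → G → C → D → F → A, closing the cycle (A, G, C, D, F).
Repeating from the next unused element and collecting all non-trivial cycles gives (A, G, C, D, F).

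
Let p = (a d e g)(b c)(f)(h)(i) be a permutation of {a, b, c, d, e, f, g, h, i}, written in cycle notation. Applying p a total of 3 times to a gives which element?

g

a lies in the 4-cycle (a d e g).
Advancing 3 steps from a: a → d → e → g.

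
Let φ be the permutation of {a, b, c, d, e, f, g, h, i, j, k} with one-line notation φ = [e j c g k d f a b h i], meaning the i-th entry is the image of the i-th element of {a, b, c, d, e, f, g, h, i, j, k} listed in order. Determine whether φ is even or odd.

In disjoint-cycle form the cycle lengths are 7, 3, 1.
A cycle is odd iff its length is even; φ has 0 even-length cycles, so sgn(φ) = (−1)^0 and φ is even.

even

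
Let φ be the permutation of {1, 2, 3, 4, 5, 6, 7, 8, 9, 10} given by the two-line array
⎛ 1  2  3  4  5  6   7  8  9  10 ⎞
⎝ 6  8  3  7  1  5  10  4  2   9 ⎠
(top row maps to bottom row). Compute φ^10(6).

5

Tracing 6 → 5 → … returns to 6 after 3 steps, so 6 lies in a 3-cycle (1 6 5).
On a 3-cycle, φ^3 is the identity, so φ^10 = φ^1 there (10 ≡ 1 mod 3).
Stepping 1 place around the cycle: 6 → 5.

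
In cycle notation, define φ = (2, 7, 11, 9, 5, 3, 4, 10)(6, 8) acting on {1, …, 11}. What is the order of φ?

The cycle type of φ is (8, 2, 1).
The order is lcm(8, 2) = 8.

8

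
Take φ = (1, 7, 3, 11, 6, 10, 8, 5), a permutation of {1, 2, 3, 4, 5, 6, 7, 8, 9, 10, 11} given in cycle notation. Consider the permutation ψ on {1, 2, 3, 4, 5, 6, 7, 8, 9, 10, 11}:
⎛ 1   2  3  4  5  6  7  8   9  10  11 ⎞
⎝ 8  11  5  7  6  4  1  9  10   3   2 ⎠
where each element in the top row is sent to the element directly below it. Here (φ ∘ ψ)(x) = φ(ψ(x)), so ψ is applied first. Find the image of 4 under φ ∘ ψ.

3

First apply ψ: ψ(4) = 7, then φ(7) = 3. Thus (φ ∘ ψ)(4) = 3.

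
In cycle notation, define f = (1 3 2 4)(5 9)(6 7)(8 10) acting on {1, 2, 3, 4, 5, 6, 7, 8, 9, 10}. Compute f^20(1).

1

1 lies in the 4-cycle (1 3 2 4).
Since the cycle has length 4, f^20 acts on it the same as f^0 (20 mod 4 = 0).
So f^20(1) = 1.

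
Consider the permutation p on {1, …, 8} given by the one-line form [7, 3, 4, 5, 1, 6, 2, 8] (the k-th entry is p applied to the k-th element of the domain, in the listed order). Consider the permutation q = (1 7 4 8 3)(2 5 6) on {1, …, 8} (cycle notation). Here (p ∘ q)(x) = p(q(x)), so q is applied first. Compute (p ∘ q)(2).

1

(p ∘ q)(2) = p(q(2)). q(2) = 5, then p(5) = 1. So (p ∘ q)(2) = 1.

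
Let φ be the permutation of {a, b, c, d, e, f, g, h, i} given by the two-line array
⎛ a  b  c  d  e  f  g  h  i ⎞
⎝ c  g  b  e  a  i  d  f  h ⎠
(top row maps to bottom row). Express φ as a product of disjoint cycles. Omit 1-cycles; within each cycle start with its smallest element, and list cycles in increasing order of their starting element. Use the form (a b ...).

(a c b g d e)(f i h)

Start at a and follow images: a → c → b → g → d → e → a, giving the cycle (a c b g d e).
Continuing from each remaining unvisited element yields (a c b g d e)(f i h).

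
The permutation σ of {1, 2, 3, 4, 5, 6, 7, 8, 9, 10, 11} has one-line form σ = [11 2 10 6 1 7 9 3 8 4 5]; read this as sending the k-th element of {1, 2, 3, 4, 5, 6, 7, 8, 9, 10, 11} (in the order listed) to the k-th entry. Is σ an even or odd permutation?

even

In disjoint-cycle form the cycle lengths are 7, 3, 1.
A cycle of length ℓ contributes ℓ−1 transpositions, so σ is a product of 6 + 2 = 8 transpositions — even.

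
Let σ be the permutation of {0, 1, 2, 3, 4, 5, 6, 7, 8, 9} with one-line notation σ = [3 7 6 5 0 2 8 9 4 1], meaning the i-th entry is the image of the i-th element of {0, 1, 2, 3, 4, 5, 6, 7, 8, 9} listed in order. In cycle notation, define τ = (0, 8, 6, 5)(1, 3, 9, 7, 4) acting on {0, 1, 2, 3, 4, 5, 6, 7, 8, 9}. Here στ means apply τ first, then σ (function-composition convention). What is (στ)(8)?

8

τ(8) = 6, then σ(6) = 8; composing gives (στ)(8) = 8.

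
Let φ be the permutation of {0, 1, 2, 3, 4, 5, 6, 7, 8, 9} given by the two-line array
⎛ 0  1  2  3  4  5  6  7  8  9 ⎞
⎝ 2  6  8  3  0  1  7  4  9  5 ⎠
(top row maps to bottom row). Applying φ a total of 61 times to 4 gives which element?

Tracing 4 → 0 → … returns to 4 after 9 steps, so 4 lies in a 9-cycle (0, 2, 8, 9, 5, 1, 6, 7, 4).
Powers repeat with period 9 on this cycle, and 61 mod 9 = 7, so φ^61(4) = φ^7(4).
Advancing 7 steps from 4: 4 → 0 → 2 → 8 → 9 → 5 → 1 → 6.

6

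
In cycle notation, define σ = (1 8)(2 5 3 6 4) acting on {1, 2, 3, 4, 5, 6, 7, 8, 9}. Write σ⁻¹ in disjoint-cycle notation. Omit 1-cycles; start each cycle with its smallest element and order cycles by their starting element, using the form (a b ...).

Inverting a permutation written in cycle notation just reverses the order within every cycle.
After reversing and putting each cycle's least element first, σ⁻¹ = (1 8)(2 4 6 3 5).

(1 8)(2 4 6 3 5)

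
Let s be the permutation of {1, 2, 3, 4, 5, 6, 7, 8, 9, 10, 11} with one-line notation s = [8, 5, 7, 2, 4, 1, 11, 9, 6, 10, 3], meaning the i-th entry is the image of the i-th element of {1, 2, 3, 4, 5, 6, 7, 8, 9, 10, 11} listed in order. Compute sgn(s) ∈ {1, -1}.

-1

In disjoint-cycle form the cycle lengths are 4, 3, 3, 1.
A cycle is odd iff its length is even; s has 1 even-length cycle, so sgn(s) = (−1)^1 and s is odd.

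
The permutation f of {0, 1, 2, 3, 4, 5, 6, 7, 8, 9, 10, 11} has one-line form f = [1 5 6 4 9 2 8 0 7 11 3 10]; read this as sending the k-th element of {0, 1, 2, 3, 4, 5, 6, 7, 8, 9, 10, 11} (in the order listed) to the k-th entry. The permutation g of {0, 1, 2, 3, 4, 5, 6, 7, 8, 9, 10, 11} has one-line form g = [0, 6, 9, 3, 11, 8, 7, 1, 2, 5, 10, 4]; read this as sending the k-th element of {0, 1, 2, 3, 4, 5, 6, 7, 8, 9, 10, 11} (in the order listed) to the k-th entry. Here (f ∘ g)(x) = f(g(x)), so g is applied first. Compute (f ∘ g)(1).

8

g(1) = 6, then f(6) = 8; composing gives (f ∘ g)(1) = 8.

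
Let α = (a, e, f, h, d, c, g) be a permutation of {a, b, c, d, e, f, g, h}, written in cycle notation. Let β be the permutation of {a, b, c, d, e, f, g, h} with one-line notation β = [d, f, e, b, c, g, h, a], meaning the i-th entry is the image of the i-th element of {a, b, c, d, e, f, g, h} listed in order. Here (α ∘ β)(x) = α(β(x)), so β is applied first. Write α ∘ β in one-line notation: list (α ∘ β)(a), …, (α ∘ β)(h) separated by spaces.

(α ∘ β)(x) = α(β(x)). Computing each image: α(β(a)) = α(d) = c, α(β(b)) = α(f) = h, α(β(c)) = α(e) = f, α(β(d)) = α(b) = b, α(β(e)) = α(c) = g, α(β(f)) = α(g) = a, α(β(g)) = α(h) = d, α(β(h)) = α(a) = e.
Hence α ∘ β = [c h f b g a d e].

c h f b g a d e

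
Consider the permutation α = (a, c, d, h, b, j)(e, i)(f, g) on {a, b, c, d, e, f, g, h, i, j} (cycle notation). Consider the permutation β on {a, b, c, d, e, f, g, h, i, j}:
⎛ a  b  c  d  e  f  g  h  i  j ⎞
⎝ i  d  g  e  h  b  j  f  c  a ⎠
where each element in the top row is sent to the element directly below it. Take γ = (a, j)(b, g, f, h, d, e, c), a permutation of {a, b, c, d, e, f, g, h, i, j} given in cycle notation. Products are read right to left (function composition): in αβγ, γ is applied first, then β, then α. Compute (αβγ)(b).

Apply the permutations in order: γ(b) = g, then β(g) = j, then α(j) = a. So (αβγ)(b) = a.

a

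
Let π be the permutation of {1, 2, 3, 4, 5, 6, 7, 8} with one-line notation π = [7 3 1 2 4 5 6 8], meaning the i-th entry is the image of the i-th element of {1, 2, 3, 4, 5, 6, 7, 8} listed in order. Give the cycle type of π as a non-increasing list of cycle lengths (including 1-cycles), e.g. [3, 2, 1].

The disjoint cycles are (1 7 6 5 4 2 3)(8), with lengths 7, 1 in non-increasing order.

[7, 1]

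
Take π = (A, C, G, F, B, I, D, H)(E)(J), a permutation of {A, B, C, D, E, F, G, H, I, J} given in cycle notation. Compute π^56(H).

H

H lies in the 8-cycle (A, C, G, F, B, I, D, H).
Since the cycle has length 8, π^56 acts on it the same as π^0 (56 mod 8 = 0).
So π^56(H) = H.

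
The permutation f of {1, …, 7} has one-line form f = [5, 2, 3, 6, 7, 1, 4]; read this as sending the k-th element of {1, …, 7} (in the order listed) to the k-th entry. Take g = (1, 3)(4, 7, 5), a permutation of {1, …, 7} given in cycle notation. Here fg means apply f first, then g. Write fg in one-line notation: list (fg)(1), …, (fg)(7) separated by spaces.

(fg)(x) = g(f(x)). Computing each image: g(f(1)) = g(5) = 4, g(f(2)) = g(2) = 2, g(f(3)) = g(3) = 1, g(f(4)) = g(6) = 6, g(f(5)) = g(7) = 5, g(f(6)) = g(1) = 3, g(f(7)) = g(4) = 7.
Hence fg = [4 2 1 6 5 3 7].

4 2 1 6 5 3 7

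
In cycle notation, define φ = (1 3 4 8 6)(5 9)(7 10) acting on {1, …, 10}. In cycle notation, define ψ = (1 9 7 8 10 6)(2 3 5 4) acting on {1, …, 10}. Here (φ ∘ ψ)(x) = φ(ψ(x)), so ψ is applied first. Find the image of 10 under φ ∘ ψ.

1

ψ(10) = 6, then φ(6) = 1; composing gives (φ ∘ ψ)(10) = 1.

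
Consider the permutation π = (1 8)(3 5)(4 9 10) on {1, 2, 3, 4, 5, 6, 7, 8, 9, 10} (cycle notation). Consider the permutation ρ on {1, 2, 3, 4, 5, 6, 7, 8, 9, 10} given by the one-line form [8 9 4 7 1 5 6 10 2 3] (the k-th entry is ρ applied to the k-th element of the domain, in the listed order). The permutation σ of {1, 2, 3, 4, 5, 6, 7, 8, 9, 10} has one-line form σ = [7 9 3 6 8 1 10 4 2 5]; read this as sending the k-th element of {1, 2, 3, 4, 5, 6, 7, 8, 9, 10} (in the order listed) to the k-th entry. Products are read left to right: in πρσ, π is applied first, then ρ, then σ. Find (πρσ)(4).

9

Chase 4: π(4) = 9; ρ(9) = 2; σ(2) = 9. Hence (πρσ)(4) = 9.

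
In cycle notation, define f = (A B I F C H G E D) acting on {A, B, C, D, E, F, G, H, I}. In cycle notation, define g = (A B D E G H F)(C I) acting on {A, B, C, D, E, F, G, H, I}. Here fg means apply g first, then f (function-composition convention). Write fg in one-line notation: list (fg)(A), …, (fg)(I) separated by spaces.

Chase each element through g then f: A → B → I; B → D → A; C → I → F; D → E → D; E → G → E; F → A → B; G → H → G; H → F → C; I → C → H.
Collecting the images, fg = [I A F D E B G C H].

I A F D E B G C H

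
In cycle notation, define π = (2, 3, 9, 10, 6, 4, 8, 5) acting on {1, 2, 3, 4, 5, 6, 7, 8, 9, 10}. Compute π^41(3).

3 lies in the 8-cycle (2, 3, 9, 10, 6, 4, 8, 5).
Powers repeat with period 8 on this cycle, and 41 mod 8 = 1, so π^41(3) = π^1(3).
Stepping 1 place around the cycle: 3 → 9.

9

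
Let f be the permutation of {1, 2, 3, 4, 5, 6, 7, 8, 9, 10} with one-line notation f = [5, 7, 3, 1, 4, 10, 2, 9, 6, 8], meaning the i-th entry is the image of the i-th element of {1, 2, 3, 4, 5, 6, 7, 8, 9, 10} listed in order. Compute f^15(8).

Tracing 8 → 9 → … returns to 8 after 4 steps, so 8 lies in a 4-cycle (6, 10, 8, 9).
Since the cycle has length 4, f^15 acts on it the same as f^3 (15 mod 4 = 3).
Advancing 3 steps from 8: 8 → 9 → 6 → 10.

10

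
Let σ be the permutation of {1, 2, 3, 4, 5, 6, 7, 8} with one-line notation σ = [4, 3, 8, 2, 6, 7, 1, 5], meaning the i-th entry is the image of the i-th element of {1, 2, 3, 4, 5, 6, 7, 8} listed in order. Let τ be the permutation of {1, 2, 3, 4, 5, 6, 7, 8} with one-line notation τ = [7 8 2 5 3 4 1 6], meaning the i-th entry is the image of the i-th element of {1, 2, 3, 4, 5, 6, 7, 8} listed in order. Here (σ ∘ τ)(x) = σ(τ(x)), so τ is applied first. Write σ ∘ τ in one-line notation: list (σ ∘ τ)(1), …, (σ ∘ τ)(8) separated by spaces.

1 5 3 6 8 2 4 7

For each element, apply τ then σ: 1 → 7 → 1; 2 → 8 → 5; 3 → 2 → 3; 4 → 5 → 6; 5 → 3 → 8; 6 → 4 → 2; 7 → 1 → 4; 8 → 6 → 7.
So σ ∘ τ in one-line form is 1 5 3 6 8 2 4 7.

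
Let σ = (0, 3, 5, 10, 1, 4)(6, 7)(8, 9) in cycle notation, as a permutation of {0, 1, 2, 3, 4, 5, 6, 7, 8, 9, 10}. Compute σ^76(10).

10 lies in the 6-cycle (0, 3, 5, 10, 1, 4).
Since the cycle has length 6, σ^76 acts on it the same as σ^4 (76 mod 6 = 4).
Stepping 4 places around the cycle: 10 → 1 → 4 → 0 → 3.

3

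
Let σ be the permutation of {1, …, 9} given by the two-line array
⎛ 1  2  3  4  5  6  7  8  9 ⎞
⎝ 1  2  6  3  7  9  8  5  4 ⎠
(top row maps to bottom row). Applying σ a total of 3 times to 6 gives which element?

Tracing 6 → 9 → … returns to 6 after 4 steps, so 6 lies in a 4-cycle (3, 6, 9, 4).
Advancing 3 steps from 6: 6 → 9 → 4 → 3.

3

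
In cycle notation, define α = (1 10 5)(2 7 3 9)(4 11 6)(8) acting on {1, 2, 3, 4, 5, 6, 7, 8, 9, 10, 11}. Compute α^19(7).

7 lies in the 4-cycle (2 7 3 9).
Powers repeat with period 4 on this cycle, and 19 mod 4 = 3, so α^19(7) = α^3(7).
Advancing 3 steps from 7: 7 → 3 → 9 → 2.

2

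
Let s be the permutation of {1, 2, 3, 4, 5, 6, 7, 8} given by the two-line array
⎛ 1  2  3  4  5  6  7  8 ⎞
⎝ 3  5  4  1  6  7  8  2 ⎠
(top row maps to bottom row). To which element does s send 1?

3

The entry below 1 in the array is 3, so s(1) = 3.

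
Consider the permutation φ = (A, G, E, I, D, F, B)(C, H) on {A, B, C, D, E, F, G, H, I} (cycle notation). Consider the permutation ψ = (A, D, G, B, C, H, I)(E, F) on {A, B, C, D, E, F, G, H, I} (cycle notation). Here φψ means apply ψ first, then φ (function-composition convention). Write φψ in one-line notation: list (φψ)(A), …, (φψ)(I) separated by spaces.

F H C E B I A D G

For each element, apply ψ then φ: A → D → F; B → C → H; C → H → C; D → G → E; E → F → B; F → E → I; G → B → A; H → I → D; I → A → G.
So φψ in one-line form is F H C E B I A D G.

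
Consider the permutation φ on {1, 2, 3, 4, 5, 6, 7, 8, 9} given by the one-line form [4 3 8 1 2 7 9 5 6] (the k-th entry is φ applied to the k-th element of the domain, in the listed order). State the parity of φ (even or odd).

even

In disjoint-cycle form the cycle lengths are 4, 3, 2.
A cycle is odd iff its length is even; φ has 2 even-length cycles, so sgn(φ) = (−1)^2 and φ is even.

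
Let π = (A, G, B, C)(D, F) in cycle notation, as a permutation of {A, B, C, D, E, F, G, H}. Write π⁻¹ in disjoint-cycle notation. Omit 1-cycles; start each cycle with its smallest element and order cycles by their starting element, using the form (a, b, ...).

(A, C, B, G)(D, F)

The inverse reverses each cycle.
After reversing and putting each cycle's least element first, π⁻¹ = (A, C, B, G)(D, F).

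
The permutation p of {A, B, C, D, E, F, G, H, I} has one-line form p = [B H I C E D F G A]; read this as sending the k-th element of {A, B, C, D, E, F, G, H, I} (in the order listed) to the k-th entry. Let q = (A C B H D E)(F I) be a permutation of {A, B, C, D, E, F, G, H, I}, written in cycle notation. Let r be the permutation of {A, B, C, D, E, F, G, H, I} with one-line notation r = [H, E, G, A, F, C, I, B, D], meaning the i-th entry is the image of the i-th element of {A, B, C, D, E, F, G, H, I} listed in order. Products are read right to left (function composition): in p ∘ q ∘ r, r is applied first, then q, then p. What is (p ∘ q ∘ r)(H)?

Apply the permutations in order: r(H) = B, then q(B) = H, then p(H) = G. So (p ∘ q ∘ r)(H) = G.

G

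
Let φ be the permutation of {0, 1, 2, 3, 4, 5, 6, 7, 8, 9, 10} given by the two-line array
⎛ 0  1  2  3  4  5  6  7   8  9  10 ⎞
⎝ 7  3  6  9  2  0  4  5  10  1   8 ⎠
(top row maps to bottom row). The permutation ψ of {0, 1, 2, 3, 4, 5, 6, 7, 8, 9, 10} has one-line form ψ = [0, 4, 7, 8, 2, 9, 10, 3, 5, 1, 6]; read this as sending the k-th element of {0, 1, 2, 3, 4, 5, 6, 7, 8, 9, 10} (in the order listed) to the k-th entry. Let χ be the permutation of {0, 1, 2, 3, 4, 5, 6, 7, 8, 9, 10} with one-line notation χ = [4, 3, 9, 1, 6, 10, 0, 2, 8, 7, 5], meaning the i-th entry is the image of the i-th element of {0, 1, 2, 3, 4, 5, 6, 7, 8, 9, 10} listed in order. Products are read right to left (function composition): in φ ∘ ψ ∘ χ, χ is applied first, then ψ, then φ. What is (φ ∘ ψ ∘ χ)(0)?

6

(φ ∘ ψ ∘ χ)(0) = φ(ψ(χ(0))). χ(0) = 4, then ψ(4) = 2, then φ(2) = 6, so the result is 6.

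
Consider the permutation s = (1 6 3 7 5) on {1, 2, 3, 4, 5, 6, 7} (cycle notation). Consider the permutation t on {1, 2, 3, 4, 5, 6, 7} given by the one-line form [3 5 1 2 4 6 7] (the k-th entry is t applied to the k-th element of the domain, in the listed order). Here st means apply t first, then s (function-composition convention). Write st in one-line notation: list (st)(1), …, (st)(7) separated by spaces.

Chase each element through t then s: 1 → 3 → 7; 2 → 5 → 1; 3 → 1 → 6; 4 → 2 → 2; 5 → 4 → 4; 6 → 6 → 3; 7 → 7 → 5.
So st in one-line form is 7 1 6 2 4 3 5.

7 1 6 2 4 3 5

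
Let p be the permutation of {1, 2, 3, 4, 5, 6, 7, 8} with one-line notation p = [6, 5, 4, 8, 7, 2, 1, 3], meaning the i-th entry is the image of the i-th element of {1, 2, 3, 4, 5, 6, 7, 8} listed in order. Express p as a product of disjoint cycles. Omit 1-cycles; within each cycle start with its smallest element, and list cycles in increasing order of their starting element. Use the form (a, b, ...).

Iterating p from 1 gives 1 → 6 → 2 → 5 → 7 → 1; that is the 5-cycle (1, 6, 2, 5, 7).
Continuing from each remaining unvisited element yields (1, 6, 2, 5, 7)(3, 4, 8).

(1, 6, 2, 5, 7)(3, 4, 8)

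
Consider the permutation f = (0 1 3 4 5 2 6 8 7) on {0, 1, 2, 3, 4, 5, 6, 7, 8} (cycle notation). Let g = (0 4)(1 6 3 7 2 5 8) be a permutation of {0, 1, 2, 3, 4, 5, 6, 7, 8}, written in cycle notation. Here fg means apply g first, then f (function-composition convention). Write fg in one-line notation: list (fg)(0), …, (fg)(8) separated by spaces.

5 8 2 0 1 7 4 6 3

For each element, apply g then f: 0 → 4 → 5; 1 → 6 → 8; 2 → 5 → 2; 3 → 7 → 0; 4 → 0 → 1; 5 → 8 → 7; 6 → 3 → 4; 7 → 2 → 6; 8 → 1 → 3.
So fg in one-line form is 5 8 2 0 1 7 4 6 3.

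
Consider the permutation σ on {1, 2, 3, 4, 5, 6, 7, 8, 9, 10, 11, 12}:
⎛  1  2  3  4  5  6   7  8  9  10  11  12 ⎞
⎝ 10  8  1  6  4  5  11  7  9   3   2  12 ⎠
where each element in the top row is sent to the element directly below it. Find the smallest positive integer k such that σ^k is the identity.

12

Decomposing into disjoint cycles gives cycle lengths 4, 3, 3, 1, 1.
Since disjoint cycles commute, ord(σ) = lcm(4, 3, 3) = 12.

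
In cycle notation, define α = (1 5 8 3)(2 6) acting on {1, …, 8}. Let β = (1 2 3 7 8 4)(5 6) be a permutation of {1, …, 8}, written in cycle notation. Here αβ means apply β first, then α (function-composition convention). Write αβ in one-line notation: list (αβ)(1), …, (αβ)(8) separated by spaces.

6 1 7 5 2 8 3 4

(αβ)(x) = α(β(x)). Computing each image: α(β(1)) = α(2) = 6, α(β(2)) = α(3) = 1, α(β(3)) = α(7) = 7, α(β(4)) = α(1) = 5, α(β(5)) = α(6) = 2, α(β(6)) = α(5) = 8, α(β(7)) = α(8) = 3, α(β(8)) = α(4) = 4.
Hence αβ = [6 1 7 5 2 8 3 4].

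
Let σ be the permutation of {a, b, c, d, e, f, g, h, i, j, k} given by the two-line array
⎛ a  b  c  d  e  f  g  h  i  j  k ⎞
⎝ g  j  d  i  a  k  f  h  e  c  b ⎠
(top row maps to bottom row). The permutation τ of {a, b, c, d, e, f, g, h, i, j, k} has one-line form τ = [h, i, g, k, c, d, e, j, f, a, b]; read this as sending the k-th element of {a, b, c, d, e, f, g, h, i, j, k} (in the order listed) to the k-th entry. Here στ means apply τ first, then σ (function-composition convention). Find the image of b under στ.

First apply τ: τ(b) = i, then σ(i) = e. Thus (στ)(b) = e.

e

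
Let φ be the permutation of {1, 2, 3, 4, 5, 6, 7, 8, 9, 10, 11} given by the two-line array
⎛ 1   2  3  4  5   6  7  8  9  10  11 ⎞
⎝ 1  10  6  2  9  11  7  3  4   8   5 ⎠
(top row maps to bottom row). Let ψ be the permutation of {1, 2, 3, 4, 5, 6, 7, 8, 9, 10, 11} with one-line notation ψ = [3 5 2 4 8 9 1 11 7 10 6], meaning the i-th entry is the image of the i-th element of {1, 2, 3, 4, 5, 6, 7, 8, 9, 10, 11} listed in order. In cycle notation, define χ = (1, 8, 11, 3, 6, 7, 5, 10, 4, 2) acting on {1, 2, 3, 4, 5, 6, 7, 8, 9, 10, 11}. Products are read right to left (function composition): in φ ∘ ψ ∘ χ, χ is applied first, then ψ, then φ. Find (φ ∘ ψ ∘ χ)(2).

(φ ∘ ψ ∘ χ)(2) = φ(ψ(χ(2))). χ(2) = 1, then ψ(1) = 3, then φ(3) = 6, so the result is 6.

6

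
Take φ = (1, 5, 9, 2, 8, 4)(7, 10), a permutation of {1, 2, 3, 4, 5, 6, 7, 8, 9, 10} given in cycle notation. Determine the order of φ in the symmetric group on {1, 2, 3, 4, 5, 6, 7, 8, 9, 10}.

6

The cycle type of φ is (6, 2, 1, 1).
The order is lcm(6, 2) = 6.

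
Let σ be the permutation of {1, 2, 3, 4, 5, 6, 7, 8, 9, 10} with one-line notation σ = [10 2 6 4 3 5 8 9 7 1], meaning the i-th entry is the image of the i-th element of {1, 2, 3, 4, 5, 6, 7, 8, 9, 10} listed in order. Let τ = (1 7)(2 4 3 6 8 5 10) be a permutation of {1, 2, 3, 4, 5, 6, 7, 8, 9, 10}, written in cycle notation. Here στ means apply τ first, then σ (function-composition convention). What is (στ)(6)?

9

τ(6) = 8, then σ(8) = 9; composing gives (στ)(6) = 9.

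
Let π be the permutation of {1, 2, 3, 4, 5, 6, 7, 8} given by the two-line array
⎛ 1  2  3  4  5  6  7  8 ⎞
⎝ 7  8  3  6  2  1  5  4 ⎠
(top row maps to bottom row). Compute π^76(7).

1

Tracing 7 → 5 → … returns to 7 after 7 steps, so 7 lies in a 7-cycle (1 7 5 2 8 4 6).
On a 7-cycle, π^7 is the identity, so π^76 = π^6 there (76 ≡ 6 mod 7).
Stepping 6 places around the cycle: 7 → 5 → 2 → 8 → 4 → 6 → 1.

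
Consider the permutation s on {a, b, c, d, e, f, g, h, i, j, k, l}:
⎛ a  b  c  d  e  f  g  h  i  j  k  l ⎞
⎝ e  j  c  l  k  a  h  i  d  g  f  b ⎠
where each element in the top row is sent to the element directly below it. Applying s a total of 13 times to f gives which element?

a

Tracing f → a → … returns to f after 4 steps, so f lies in a 4-cycle (a e k f).
On a 4-cycle, s^4 is the identity, so s^13 = s^1 there (13 ≡ 1 mod 4).
Stepping 1 place around the cycle: f → a.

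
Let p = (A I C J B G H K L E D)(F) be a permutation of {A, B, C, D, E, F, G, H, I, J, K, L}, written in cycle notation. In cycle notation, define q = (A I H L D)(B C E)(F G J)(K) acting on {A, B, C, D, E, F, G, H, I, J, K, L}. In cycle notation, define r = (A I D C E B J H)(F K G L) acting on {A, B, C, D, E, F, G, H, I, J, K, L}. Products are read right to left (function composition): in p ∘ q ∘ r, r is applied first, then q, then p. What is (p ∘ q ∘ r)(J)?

(p ∘ q ∘ r)(J) = p(q(r(J))). r(J) = H, then q(H) = L, then p(L) = E, so the result is E.

E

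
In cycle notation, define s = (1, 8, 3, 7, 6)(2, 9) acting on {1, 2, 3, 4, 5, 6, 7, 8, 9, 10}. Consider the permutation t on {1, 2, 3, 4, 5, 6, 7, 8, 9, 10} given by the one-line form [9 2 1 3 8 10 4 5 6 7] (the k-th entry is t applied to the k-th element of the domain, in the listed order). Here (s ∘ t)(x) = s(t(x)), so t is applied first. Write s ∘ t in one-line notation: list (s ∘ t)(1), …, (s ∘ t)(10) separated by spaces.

2 9 8 7 3 10 4 5 1 6

For each element, apply t then s: 1 → 9 → 2; 2 → 2 → 9; 3 → 1 → 8; 4 → 3 → 7; 5 → 8 → 3; 6 → 10 → 10; 7 → 4 → 4; 8 → 5 → 5; 9 → 6 → 1; 10 → 7 → 6.
Collecting the images, s ∘ t = [2 9 8 7 3 10 4 5 1 6].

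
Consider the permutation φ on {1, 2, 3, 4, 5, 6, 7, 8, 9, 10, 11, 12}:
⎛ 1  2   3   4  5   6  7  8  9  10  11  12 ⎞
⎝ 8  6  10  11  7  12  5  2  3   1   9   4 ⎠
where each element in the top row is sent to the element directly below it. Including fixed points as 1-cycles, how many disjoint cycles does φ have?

The cycle decomposition is (1 8 2 6 12 4 11 9 3 10)(5 7), which has 2 cycles (counting 1-cycles).

2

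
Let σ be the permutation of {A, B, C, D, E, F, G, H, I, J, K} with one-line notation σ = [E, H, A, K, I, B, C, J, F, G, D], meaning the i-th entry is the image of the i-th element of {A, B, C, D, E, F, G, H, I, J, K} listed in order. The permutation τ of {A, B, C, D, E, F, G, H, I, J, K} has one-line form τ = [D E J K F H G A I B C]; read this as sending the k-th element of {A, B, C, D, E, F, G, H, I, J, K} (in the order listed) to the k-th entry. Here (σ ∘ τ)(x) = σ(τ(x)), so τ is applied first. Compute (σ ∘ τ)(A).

K

τ(A) = D, then σ(D) = K; composing gives (σ ∘ τ)(A) = K.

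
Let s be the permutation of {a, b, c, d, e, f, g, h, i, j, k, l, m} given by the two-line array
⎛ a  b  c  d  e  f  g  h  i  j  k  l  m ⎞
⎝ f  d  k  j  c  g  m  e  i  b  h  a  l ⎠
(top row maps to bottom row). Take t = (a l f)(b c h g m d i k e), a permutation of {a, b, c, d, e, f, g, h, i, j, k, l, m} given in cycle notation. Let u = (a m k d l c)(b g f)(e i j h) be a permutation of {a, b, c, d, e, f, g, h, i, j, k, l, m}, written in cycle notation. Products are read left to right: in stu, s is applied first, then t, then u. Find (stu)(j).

a

Apply the permutations in order: s(j) = b, then t(b) = c, then u(c) = a. So (stu)(j) = a.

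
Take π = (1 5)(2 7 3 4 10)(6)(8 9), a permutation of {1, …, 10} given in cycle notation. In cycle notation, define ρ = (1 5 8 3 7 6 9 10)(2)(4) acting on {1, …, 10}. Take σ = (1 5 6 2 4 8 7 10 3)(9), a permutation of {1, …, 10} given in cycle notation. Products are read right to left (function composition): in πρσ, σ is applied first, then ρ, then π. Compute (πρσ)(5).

8

Apply the permutations in order: σ(5) = 6, then ρ(6) = 9, then π(9) = 8. So (πρσ)(5) = 8.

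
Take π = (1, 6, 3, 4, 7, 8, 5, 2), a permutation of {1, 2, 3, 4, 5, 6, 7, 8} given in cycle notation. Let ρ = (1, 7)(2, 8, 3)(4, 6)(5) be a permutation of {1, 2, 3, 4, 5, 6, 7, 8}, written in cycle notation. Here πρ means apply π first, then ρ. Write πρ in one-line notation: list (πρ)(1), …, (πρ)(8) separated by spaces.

4 7 6 1 8 2 3 5

Chase each element through π then ρ: 1 → 6 → 4; 2 → 1 → 7; 3 → 4 → 6; 4 → 7 → 1; 5 → 2 → 8; 6 → 3 → 2; 7 → 8 → 3; 8 → 5 → 5.
Collecting the images, πρ = [4 7 6 1 8 2 3 5].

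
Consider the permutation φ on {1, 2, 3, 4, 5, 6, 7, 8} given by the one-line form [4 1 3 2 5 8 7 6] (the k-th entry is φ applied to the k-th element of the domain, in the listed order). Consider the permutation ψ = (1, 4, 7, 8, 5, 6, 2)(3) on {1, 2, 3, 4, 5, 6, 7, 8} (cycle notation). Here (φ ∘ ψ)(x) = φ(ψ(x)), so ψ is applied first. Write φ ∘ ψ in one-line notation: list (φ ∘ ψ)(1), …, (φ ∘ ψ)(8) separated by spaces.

(φ ∘ ψ)(x) = φ(ψ(x)). Computing each image: φ(ψ(1)) = φ(4) = 2, φ(ψ(2)) = φ(1) = 4, φ(ψ(3)) = φ(3) = 3, φ(ψ(4)) = φ(7) = 7, φ(ψ(5)) = φ(6) = 8, φ(ψ(6)) = φ(2) = 1, φ(ψ(7)) = φ(8) = 6, φ(ψ(8)) = φ(5) = 5.
Hence φ ∘ ψ = [2 4 3 7 8 1 6 5].

2 4 3 7 8 1 6 5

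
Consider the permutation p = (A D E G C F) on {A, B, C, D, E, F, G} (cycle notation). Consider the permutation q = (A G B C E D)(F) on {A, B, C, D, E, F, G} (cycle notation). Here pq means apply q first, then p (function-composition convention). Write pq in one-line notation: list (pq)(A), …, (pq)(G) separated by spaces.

Chase each element through q then p: A → G → C; B → C → F; C → E → G; D → A → D; E → D → E; F → F → A; G → B → B.
Collecting the images, pq = [C F G D E A B].

C F G D E A B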